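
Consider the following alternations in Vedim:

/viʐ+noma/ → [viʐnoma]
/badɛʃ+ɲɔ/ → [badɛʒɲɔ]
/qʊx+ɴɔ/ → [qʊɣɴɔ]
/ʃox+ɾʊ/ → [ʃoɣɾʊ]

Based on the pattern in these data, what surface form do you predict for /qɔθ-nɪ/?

[qɔðnɪ]

The data show regressive voicing assimilation: /ʃ/ → [ʒ] before /ɲ/; /x/ → [ɣ] before /ɴ/; /x/ → [ɣ] before /ɾ/. In each pair only voicing changes, matching the following consonant, while place and manner stay constant.
Nothing changes in [viʐnoma]: there the adjacent consonants already agree in voicing (/ʐ/ and /n/ are both voiced), so this form is consistent with the same rule.
/θ/ is a voiceless dental fricative. The following trigger /n/ is voiced, so /θ/ must become voiced as well.
The voiced dental fricative is [ð], so /θ/ → [ð].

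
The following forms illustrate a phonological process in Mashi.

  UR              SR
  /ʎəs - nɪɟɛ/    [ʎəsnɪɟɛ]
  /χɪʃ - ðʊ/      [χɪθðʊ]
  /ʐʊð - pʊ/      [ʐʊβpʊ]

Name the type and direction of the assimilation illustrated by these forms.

regressive place assimilation

The segment that alternates is /ʃ/, which surfaces as [θ] when adjacent to /ð/.
The change postalveolar → dental matches the place of the following /ð/, identifying this as place assimilation.
Manner and voice are unchanged, so the assimilation is partial, not total.
The other alternating form patterns the same way: /ð/ → [β] before /p/ (dental → bilabial, matching bilabial) — only place changes, and always toward the following segment.
Nothing changes in [ʎəsnɪɟɛ]: there the adjacent consonants already agree in place (/s/ and /n/ are both alveolar), so this form is consistent with the same rule.
Since the segment that changes precedes the conditioning segment, the assimilation is regressive.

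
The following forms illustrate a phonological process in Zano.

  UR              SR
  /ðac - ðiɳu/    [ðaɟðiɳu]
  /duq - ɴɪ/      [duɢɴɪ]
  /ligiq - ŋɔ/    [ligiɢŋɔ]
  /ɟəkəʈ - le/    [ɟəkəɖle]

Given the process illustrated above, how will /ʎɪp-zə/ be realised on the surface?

[ʎɪbzə]

The data show regressive voicing assimilation: /c/ → [ɟ] before /ð/; /q/ → [ɢ] before /ɴ/; /q/ → [ɢ] before /ŋ/; /ʈ/ → [ɖ] before /l/. In each pair only voicing changes, matching the following consonant, while place and manner stay constant.
/p/ is a voiceless bilabial stop. The following trigger /z/ is voiced, so /p/ must become voiced as well.
The voiced bilabial stop is [b], so /p/ → [b].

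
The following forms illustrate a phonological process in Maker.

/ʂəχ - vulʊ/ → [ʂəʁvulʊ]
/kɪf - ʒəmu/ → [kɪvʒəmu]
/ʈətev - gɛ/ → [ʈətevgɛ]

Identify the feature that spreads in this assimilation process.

voicing

Comparing underlying and surface forms, /χ/ → [ʁ] is the alternation; the neighbouring /v/ is constant.
/χ/ is voiceless while /v/ is voiced; the output [ʁ] is voiced, matching the trigger — so the feature that spreads is voicing.
Checking the remaining alternation: /f/ → [v] before /ʒ/ (voiceless → voiced, matching voiced) — only voicing changes, and always toward the following segment.
Nothing changes in [ʈətevgɛ]: there the adjacent consonants already agree in voicing (/v/ and /g/ are both voiced), so this form is consistent with the same rule.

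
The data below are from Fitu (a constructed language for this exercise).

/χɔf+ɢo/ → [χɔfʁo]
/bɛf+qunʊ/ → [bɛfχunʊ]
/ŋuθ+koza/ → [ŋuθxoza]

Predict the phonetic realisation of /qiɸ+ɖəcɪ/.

The data show progressive manner assimilation: /ɢ/ → [ʁ] after /f/; /q/ → [χ] after /f/; /k/ → [x] after /θ/. In each pair only manner changes, matching the preceding consonant, while place and voice stay constant.
The rule targets /ɖ/ (voiced retroflex stop), which sits after the trigger /ɸ/ (fricative).
Changing only its manner to fricative gives [ʐ] — the voiced retroflex fricative.

[qiɸʐəcɪ]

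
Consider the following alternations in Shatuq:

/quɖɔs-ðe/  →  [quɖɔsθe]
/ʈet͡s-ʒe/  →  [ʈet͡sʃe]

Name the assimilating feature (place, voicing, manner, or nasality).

The segment that alternates is /ð/, which surfaces as [θ] when adjacent to /s/.
/ð/ is voiced while /s/ is voiceless; the output [θ] is voiceless, matching the trigger — so the feature that spreads is voicing.
The same holds elsewhere in the data: /ʒ/ → [ʃ] after /t͡s/ (voiced → voiceless, matching voiceless) — only voicing changes, and always toward the preceding segment.

voicing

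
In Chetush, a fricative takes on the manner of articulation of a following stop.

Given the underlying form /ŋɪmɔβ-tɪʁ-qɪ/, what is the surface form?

[ŋɪmɔbtɪɢqɪ]

/β/ is a voiced bilabial fricative. The following trigger /t/ is a stop, so /β/ must become a stop as well.
A voiced bilabial stop is [b], so the surface segment is [b].
The same rule applies at the second boundary: /ʁ/ → [ɢ] next to /q/.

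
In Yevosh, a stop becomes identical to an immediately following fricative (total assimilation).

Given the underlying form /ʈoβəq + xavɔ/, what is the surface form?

[ʈoβəxxavɔ]

/q/ is the segment targeted by the rule; it sits immediately before /x/, so it assimilates completely and surfaces as [x].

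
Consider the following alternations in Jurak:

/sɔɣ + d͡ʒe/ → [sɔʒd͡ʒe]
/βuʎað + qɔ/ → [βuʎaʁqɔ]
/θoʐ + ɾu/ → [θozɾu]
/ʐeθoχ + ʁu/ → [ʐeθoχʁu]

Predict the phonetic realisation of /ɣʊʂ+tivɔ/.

[ɣʊstivɔ]

The data show regressive place assimilation: /ɣ/ → [ʒ] before /d͡ʒ/; /ð/ → [ʁ] before /q/; /ʐ/ → [z] before /ɾ/. In each pair only place changes, matching the following consonant, while manner and voice stay constant.
No alternation appears in [ʐeθoχʁu]: there the adjacent consonants already agree in place (/χ/ and /ʁ/ are both uvular), so this form is consistent with the same rule.
/ʂ/ is a voiceless retroflex fricative. The following trigger /t/ is alveolar, so /ʂ/ must become alveolar as well.
Changing only its place to alveolar gives [s] — the voiceless alveolar fricative.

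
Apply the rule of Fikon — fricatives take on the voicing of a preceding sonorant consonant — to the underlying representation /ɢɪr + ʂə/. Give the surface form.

[ɢɪrʐə]

The rule targets /ʂ/ (voiceless retroflex fricative), which sits after the trigger /r/ (voiced).
A voiced retroflex fricative is [ʐ], so the surface segment is [ʐ].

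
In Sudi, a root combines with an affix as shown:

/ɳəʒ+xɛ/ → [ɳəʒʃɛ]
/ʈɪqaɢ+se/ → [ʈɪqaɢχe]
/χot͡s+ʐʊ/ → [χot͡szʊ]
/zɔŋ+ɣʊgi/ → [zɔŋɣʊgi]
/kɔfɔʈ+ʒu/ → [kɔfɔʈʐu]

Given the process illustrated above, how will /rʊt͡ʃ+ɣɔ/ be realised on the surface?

[rʊt͡ʃʒɔ]

The data show progressive place assimilation: /x/ → [ʃ] after /ʒ/; /s/ → [χ] after /ɢ/; /ʐ/ → [z] after /t͡s/; /ʒ/ → [ʐ] after /ʈ/. In each pair only place changes, matching the preceding consonant, while manner and voice stay constant.
Nothing changes in [zɔŋɣʊgi]: there the adjacent consonants already agree in place (/ɣ/ and /ŋ/ are both velar), so this form is consistent with the same rule.
The rule targets /ɣ/ (voiced velar fricative), which sits after the trigger /t͡ʃ/ (postalveolar).
Changing only its place to postalveolar gives [ʒ] — the voiced postalveolar fricative.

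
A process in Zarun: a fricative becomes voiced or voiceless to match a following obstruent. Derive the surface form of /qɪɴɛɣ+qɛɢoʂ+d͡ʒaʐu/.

[qɪɴɛxqɛɢoʐd͡ʒaʐu]

The rule targets /ɣ/ (voiced velar fricative), which sits before the trigger /q/ (voiceless).
The voiceless velar fricative is [x], so /ɣ/ → [x].
At the second juncture, /ʂ/ likewise becomes [ʐ] adjacent to /d͡ʒ/.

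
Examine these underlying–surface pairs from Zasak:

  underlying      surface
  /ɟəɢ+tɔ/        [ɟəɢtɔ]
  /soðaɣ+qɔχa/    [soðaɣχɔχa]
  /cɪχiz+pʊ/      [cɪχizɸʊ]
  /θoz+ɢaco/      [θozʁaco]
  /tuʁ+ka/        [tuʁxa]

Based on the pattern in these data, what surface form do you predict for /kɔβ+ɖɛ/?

[kɔβʐɛ]

The data show progressive manner assimilation: /q/ → [χ] after /ɣ/; /p/ → [ɸ] after /z/; /ɢ/ → [ʁ] after /z/; /k/ → [x] after /ʁ/. In each pair only manner changes, matching the preceding consonant, while place and voice stay constant.
Nothing changes in [ɟəɢtɔ]: there the adjacent consonants already agree in manner (/t/ and /ɢ/ are both stops), so this form is consistent with the same rule.
The rule targets /ɖ/ (voiced retroflex stop), which sits after the trigger /β/ (fricative).
A voiced retroflex fricative is [ʐ], so the surface segment is [ʐ].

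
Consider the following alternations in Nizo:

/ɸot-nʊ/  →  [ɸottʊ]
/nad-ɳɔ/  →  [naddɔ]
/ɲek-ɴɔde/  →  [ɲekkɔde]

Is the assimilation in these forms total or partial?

Comparing underlying and surface forms, /n/ → [t] is the alternation; the neighbouring /t/ is constant.
The output [t] is identical to the trigger /t/ — every feature (place, manner, voicing) has been copied — so this is total assimilation.
The other forms behave the same way: /ɳ/ → [d] after /d/; /ɴ/ → [k] after /k/ — in each case the output is a copy of the preceding consonant.

total assimilation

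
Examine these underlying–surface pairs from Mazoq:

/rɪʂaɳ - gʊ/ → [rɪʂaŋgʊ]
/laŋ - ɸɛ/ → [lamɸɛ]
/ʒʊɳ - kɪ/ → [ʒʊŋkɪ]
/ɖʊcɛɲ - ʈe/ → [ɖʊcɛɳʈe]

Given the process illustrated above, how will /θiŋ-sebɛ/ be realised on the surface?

[θinsebɛ]

The data show regressive place assimilation: /ɳ/ → [ŋ] before /g/; /ŋ/ → [m] before /ɸ/; /ɳ/ → [ŋ] before /k/; /ɲ/ → [ɳ] before /ʈ/. In each pair only place changes, matching the following consonant, while manner and voice stay constant.
/ŋ/ is a voiced velar nasal. The following trigger /s/ is alveolar, so /ŋ/ must become alveolar as well.
A voiced alveolar nasal is [n], so the surface segment is [n].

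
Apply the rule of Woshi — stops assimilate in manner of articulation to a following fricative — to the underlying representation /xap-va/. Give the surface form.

[xaɸva]

The rule targets /p/ (voiceless bilabial stop), which sits before the trigger /v/ (fricative).
A voiceless bilabial fricative is [ɸ], so the surface segment is [ɸ].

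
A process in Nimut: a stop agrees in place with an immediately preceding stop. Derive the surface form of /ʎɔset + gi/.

The rule targets /g/ (voiced velar stop), which sits after the trigger /t/ (alveolar).
The voiced alveolar stop is [d], so /g/ → [d].

[ʎɔsetdi]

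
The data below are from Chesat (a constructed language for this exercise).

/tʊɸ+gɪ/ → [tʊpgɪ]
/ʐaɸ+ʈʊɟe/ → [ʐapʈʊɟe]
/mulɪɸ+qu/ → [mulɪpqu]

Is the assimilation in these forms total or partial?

The segment that alternates is /ɸ/, which surfaces as [p] when adjacent to /g/.
The change fricative → stop matches the manner of the following /g/, identifying this as manner assimilation.
Place and voice are unchanged, so the assimilation is partial, not total.
The other alternating forms pattern the same way: /ɸ/ → [p] before /ʈ/ (fricative → stop, matching a stop); /ɸ/ → [p] before /q/ (fricative → stop, matching a stop) — only manner changes, and always toward the following segment.

partial assimilation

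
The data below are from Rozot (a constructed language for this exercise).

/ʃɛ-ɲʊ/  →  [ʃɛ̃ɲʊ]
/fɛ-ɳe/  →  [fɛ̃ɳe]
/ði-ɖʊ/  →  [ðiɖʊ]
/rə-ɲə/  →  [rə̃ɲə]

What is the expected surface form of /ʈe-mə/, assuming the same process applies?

The data show regressive nasality assimilation (vowel nasalisation): /ɛ/ → [ɛ̃] before /ɲ/; /ɛ/ → [ɛ̃] before /ɳ/; /ə/ → [ə̃] before /ɲ/ — a vowel is nasalised by an immediately following nasal consonant.
No change occurs in [ðiɖʊ] because the vowel at the boundary is adjacent to an oral consonant, not a nasal (/i/ next to /ɖ/).
The vowel /e/ is adjacent to the following nasal /m/, so it acquires [+nasal] and surfaces as [ẽ].

[ʈẽmə]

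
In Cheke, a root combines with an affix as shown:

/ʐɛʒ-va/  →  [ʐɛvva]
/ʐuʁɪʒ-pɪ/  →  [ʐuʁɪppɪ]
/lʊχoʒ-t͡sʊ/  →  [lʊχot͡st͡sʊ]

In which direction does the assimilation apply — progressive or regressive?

The segment that alternates is /ʒ/, which surfaces as [v] when adjacent to /v/.
The output [v] is identical to the trigger /v/ — every feature (place, manner, voicing) has been copied — so this is total assimilation.
The remaining alternations confirm this: /ʒ/ → [p] before /p/; /ʒ/ → [t͡s] before /t͡s/ — in each case the output is a copy of the following consonant.
The trigger is the following segment, so the direction is regressive (anticipatory).

regressive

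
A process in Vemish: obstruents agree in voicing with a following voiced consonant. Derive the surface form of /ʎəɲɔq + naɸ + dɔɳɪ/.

[ʎəɲɔɢnaβdɔɳɪ]

/q/ is a voiceless uvular stop. The following trigger /n/ is voiced, so /q/ must become voiced as well.
The voiced uvular stop is [ɢ], so /q/ → [ɢ].
The same rule applies at the second boundary: /ɸ/ → [β] next to /d/.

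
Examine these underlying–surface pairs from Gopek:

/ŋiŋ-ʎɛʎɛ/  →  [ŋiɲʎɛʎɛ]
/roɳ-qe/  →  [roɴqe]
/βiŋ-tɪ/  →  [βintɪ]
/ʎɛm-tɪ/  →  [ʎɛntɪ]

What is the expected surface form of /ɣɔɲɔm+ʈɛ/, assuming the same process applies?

[ɣɔɲɔɳʈɛ]

The data show regressive place assimilation: /ŋ/ → [ɲ] before /ʎ/; /ɳ/ → [ɴ] before /q/; /ŋ/ → [n] before /t/; /m/ → [n] before /t/. In each pair only place changes, matching the following consonant, while manner and voice stay constant.
The rule targets /m/ (voiced bilabial nasal), which sits before the trigger /ʈ/ (retroflex).
The voiced retroflex nasal is [ɳ], so /m/ → [ɳ].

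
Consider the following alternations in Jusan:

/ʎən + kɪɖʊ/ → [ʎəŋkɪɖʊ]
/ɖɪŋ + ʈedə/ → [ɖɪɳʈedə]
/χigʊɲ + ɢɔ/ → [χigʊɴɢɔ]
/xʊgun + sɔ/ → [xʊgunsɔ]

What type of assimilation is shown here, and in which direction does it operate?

Underlying /n/ is realised as [ŋ] next to /k/; /k/ itself does not change.
The change alveolar → velar matches the place of the following /k/, identifying this as place assimilation.
Manner and voice are unchanged, so the assimilation is partial, not total.
Checking the remaining alternations: /ŋ/ → [ɳ] before /ʈ/ (velar → retroflex, matching retroflex); /ɲ/ → [ɴ] before /ɢ/ (palatal → uvular, matching uvular) — only place changes, and always toward the following segment.
Nothing changes in [xʊgunsɔ]: there the adjacent consonants already agree in place (/n/ and /s/ are both alveolar), so this form is consistent with the same rule.
The trigger is the following segment, so the direction is regressive (anticipatory).

regressive place assimilation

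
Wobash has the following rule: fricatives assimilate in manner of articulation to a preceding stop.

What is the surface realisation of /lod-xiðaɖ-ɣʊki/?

The rule targets /x/ (voiceless velar fricative), which sits after the trigger /d/ (stop).
Changing only its manner to stop gives [k] — the voiceless velar stop.
The same rule applies at the second boundary: /ɣ/ → [g] next to /ɖ/.

[lodkiðaɖgʊki]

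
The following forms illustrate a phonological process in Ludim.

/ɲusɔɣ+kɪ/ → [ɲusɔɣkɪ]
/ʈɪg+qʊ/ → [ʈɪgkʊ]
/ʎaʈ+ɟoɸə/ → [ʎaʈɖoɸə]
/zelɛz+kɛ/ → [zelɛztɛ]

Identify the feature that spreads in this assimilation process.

Comparing underlying and surface forms, /q/ → [k] is the alternation; the neighbouring /g/ is constant.
/q/ is uvular while /g/ is velar; the output [k] is velar, matching the trigger — so the feature that spreads is place.
Checking the remaining alternations: /ɟ/ → [ɖ] after /ʈ/ (palatal → retroflex, matching retroflex); /k/ → [t] after /z/ (velar → alveolar, matching alveolar) — only place changes, and always toward the preceding segment.
Nothing changes in [ɲusɔɣkɪ]: there the adjacent consonants already agree in place (/k/ and /ɣ/ are both velar), so this form is consistent with the same rule.

place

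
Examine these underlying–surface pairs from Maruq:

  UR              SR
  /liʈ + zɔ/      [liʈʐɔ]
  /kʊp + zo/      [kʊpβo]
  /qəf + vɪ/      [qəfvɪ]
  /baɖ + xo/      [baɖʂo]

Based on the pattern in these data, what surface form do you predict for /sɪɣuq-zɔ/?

[sɪɣuqʁɔ]

The data show progressive place assimilation: /z/ → [ʐ] after /ʈ/; /z/ → [β] after /p/; /x/ → [ʂ] after /ɖ/. In each pair only place changes, matching the preceding consonant, while manner and voice stay constant.
No alternation appears in [qəfvɪ]: there the adjacent consonants already agree in place (/v/ and /f/ are both labiodental), so this form is consistent with the same rule.
The rule targets /z/ (voiced alveolar fricative), which sits after the trigger /q/ (uvular).
The voiced uvular fricative is [ʁ], so /z/ → [ʁ].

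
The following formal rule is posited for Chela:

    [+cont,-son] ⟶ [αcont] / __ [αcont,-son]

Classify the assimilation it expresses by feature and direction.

The rule copies [cont] (continuancy) from the environment onto the target fricatives; since [±cont] encodes the stop/fricative manner contrast, the assimilating dimension is manner.
The conditioning segment sits to the right of the focus bar, meaning the trigger follows the segment that changes — regressive assimilation.

regressive manner assimilation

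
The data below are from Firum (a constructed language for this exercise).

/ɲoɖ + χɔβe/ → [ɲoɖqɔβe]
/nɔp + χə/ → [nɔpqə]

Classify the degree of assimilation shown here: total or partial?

partial assimilation

The segment that alternates is /χ/, which surfaces as [q] when adjacent to /ɖ/.
/χ/ is a fricative while /ɖ/ is a stop; the output [q] is a stop, matching the trigger — so the feature that spreads is manner.
Place and voice are unchanged, so the assimilation is partial, not total.
The same holds elsewhere in the data: /χ/ → [q] after /p/ (fricative → stop, matching a stop) — only manner changes, and always toward the preceding segment.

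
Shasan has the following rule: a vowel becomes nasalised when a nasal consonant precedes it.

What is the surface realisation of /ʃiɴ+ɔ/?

[ʃiɴɔ̃]

/ɔ/ sits next to the nasal /ɴ/ and is therefore nasalised to [ɔ̃].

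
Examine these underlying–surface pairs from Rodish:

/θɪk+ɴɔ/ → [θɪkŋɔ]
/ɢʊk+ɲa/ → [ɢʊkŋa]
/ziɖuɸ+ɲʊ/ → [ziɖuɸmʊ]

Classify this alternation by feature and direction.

Comparing underlying and surface forms, /ɴ/ → [ŋ] is the alternation; the neighbouring /k/ is constant.
/ɴ/ is uvular while /k/ is velar; the output [ŋ] is velar, matching the trigger — so the feature that spreads is place.
Manner and voice are unchanged, so the assimilation is partial, not total.
The other alternating forms pattern the same way: /ɲ/ → [ŋ] after /k/ (palatal → velar, matching velar); /ɲ/ → [m] after /ɸ/ (palatal → bilabial, matching bilabial) — only place changes, and always toward the preceding segment.
The trigger is the preceding segment, so the direction is progressive (perseverative).

progressive place assimilation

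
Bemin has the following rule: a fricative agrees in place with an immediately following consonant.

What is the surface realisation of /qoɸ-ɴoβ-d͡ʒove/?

/ɸ/ is a voiceless bilabial fricative. The following trigger /ɴ/ is uvular, so /ɸ/ must become uvular as well.
A voiceless uvular fricative is [χ], so the surface segment is [χ].
At the second juncture, /β/ likewise becomes [ʒ] adjacent to /d͡ʒ/.

[qoχɴoʒd͡ʒove]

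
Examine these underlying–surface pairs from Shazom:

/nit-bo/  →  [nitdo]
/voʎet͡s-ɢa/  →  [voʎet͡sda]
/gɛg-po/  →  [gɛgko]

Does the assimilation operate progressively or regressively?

Underlying /b/ is realised as [d] next to /t/; /t/ itself does not change.
The change bilabial → alveolar matches the place of the preceding /t/, identifying this as place assimilation.
The other alternating forms pattern the same way: /ɢ/ → [d] after /t͡s/ (uvular → alveolar, matching alveolar); /p/ → [k] after /g/ (bilabial → velar, matching velar) — only place changes, and always toward the preceding segment.
The trigger is the preceding segment, so the direction is progressive (perseverative).

progressive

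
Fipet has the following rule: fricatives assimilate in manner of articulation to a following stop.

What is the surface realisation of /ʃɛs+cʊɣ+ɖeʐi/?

[ʃɛtcʊgɖeʐi]

The rule targets /s/ (voiceless alveolar fricative), which sits before the trigger /c/ (stop).
Changing only its manner to stop gives [t] — the voiceless alveolar stop.
The same rule applies at the second boundary: /ɣ/ → [g] next to /ɖ/.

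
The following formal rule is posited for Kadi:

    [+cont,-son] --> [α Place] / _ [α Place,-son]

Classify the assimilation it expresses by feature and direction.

regressive place assimilation

The shared variable α links the value of the place features (abbreviated [Place]) on the target to the same value on the neighbouring segment, so place is the feature that assimilates.
Since the environment is written after the underscore, the trigger follows the target; the direction is regressive.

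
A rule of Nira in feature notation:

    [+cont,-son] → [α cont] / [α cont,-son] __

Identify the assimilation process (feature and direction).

progressive manner assimilation

The rule copies [cont] (continuancy) from the environment onto the target fricatives; since [±cont] encodes the stop/fricative manner contrast, the assimilating dimension is manner.
The conditioning segment sits to the left of the focus bar, meaning the trigger precedes the segment that changes — progressive assimilation.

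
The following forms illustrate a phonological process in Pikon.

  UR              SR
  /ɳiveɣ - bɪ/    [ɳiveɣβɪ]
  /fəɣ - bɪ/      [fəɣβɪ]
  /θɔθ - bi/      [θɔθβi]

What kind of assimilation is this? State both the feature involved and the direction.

progressive manner assimilation

The segment that alternates is /b/, which surfaces as [β] when adjacent to /ɣ/.
/b/ is a stop while /ɣ/ is a fricative; the output [β] is a fricative, matching the trigger — so the feature that spreads is manner.
Place and voice are unchanged, so the assimilation is partial, not total.
Checking the remaining alternation: /b/ → [β] after /θ/ (stop → fricative, matching a fricative) — only manner changes, and always toward the preceding segment.
The trigger is the preceding segment, so the direction is progressive (perseverative).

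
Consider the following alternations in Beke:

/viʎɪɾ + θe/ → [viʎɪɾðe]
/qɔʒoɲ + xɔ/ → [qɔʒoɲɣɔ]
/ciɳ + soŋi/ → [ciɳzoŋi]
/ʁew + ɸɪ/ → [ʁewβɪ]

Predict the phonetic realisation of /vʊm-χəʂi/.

[vʊmʁəʂi]

The data show progressive voicing assimilation: /θ/ → [ð] after /ɾ/; /x/ → [ɣ] after /ɲ/; /s/ → [z] after /ɳ/; /ɸ/ → [β] after /w/. In each pair only voicing changes, matching the preceding consonant, while place and manner stay constant.
The rule targets /χ/ (voiceless uvular fricative), which sits after the trigger /m/ (voiced).
A voiced uvular fricative is [ʁ], so the surface segment is [ʁ].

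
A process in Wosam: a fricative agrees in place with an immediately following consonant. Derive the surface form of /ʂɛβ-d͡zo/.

[ʂɛzd͡zo]

The rule targets /β/ (voiced bilabial fricative), which sits before the trigger /d͡z/ (alveolar).
Changing only its place to alveolar gives [z] — the voiced alveolar fricative.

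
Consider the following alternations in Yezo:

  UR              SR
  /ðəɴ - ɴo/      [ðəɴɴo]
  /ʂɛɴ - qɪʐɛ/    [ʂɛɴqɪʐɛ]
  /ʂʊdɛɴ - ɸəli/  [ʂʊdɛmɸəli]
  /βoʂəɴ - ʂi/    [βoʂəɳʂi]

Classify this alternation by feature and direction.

Underlying /ɴ/ is realised as [m] next to /ɸ/; /ɸ/ itself does not change.
The change uvular → bilabial matches the place of the following /ɸ/, identifying this as place assimilation.
Manner and voice are unchanged, so the assimilation is partial, not total.
The same holds elsewhere in the data: /ɴ/ → [ɳ] before /ʂ/ (uvular → retroflex, matching retroflex) — only place changes, and always toward the following segment.
No alternation appears in [ðəɴɴo], [ʂɛɴqɪʐɛ]: there the adjacent consonants already agree in place (/ɴ/ and /ɴ/ are both uvular; /ɴ/ and /q/ are both uvular), so these forms are consistent with the same rule.
The trigger is the following segment, so the direction is regressive (anticipatory).

regressive place assimilation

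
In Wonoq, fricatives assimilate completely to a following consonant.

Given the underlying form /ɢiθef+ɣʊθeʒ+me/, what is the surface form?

/f/ is the segment targeted by the rule; it sits immediately before /ɣ/, so it assimilates completely and surfaces as [ɣ].
At the second juncture, /ʒ/ likewise becomes [m] adjacent to /m/.

[ɢiθeɣɣʊθemme]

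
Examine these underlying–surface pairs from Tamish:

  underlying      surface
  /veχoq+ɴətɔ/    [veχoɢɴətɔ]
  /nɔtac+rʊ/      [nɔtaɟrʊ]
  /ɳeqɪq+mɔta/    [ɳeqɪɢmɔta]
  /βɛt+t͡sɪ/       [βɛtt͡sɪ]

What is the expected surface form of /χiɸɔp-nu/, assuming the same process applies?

The data show regressive voicing assimilation: /q/ → [ɢ] before /ɴ/; /c/ → [ɟ] before /r/; /q/ → [ɢ] before /m/. In each pair only voicing changes, matching the following consonant, while place and manner stay constant.
Nothing changes in [βɛtt͡sɪ]: there the adjacent consonants already agree in voicing (/t/ and /t͡s/ are both voiceless), so this form is consistent with the same rule.
The rule targets /p/ (voiceless bilabial stop), which sits before the trigger /n/ (voiced).
The voiced bilabial stop is [b], so /p/ → [b].

[χiɸɔbnu]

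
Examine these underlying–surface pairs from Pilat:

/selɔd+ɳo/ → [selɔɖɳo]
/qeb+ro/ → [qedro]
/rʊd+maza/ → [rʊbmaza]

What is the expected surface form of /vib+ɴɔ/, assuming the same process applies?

The data show regressive place assimilation: /d/ → [ɖ] before /ɳ/; /b/ → [d] before /r/; /d/ → [b] before /m/. In each pair only place changes, matching the following consonant, while manner and voice stay constant.
/b/ is a voiced bilabial stop. The following trigger /ɴ/ is uvular, so /b/ must become uvular as well.
A voiced uvular stop is [ɢ], so the surface segment is [ɢ].

[viɢɴɔ]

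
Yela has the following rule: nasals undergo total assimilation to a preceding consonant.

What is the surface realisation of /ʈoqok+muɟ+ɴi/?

/m/ is the segment targeted by the rule; it sits immediately after /k/, so it assimilates completely and surfaces as [k].
The same rule applies at the second boundary: /ɴ/ → [ɟ] next to /ɟ/.

[ʈoqokkuɟɟi]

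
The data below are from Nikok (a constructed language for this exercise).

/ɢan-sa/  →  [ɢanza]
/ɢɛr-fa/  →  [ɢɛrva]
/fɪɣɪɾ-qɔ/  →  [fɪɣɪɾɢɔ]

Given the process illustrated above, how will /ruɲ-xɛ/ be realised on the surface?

[ruɲɣɛ]

The data show progressive voicing assimilation: /s/ → [z] after /n/; /f/ → [v] after /r/; /q/ → [ɢ] after /ɾ/. In each pair only voicing changes, matching the preceding consonant, while place and manner stay constant.
The rule targets /x/ (voiceless velar fricative), which sits after the trigger /ɲ/ (voiced).
Changing only its voicing to voiced gives [ɣ] — the voiced velar fricative.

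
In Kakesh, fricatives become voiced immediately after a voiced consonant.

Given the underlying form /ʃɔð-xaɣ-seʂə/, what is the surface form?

/x/ is a voiceless velar fricative. The preceding trigger /ð/ is voiced, so /x/ must become voiced as well.
The voiced velar fricative is [ɣ], so /x/ → [ɣ].
At the second juncture, /s/ likewise becomes [z] adjacent to /ɣ/.

[ʃɔðɣaɣzeʂə]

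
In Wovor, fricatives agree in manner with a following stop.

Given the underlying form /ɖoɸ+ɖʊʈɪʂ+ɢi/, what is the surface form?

/ɸ/ is a voiceless bilabial fricative. The following trigger /ɖ/ is a stop, so /ɸ/ must become a stop as well.
A voiceless bilabial stop is [p], so the surface segment is [p].
The same rule applies at the second boundary: /ʂ/ → [ʈ] next to /ɢ/.

[ɖopɖʊʈɪʈɢi]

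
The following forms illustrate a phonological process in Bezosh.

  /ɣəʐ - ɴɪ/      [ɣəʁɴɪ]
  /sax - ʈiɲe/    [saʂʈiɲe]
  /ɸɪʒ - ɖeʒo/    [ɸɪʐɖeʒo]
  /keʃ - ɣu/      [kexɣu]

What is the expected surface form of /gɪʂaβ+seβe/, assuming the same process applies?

[gɪʂazseβe]

The data show regressive place assimilation: /ʐ/ → [ʁ] before /ɴ/; /x/ → [ʂ] before /ʈ/; /ʒ/ → [ʐ] before /ɖ/; /ʃ/ → [x] before /ɣ/. In each pair only place changes, matching the following consonant, while manner and voice stay constant.
The rule targets /β/ (voiced bilabial fricative), which sits before the trigger /s/ (alveolar).
A voiced alveolar fricative is [z], so the surface segment is [z].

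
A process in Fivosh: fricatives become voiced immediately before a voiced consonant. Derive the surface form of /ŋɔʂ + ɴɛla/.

[ŋɔʐɴɛla]

The rule targets /ʂ/ (voiceless retroflex fricative), which sits before the trigger /ɴ/ (voiced).
The voiced retroflex fricative is [ʐ], so /ʂ/ → [ʐ].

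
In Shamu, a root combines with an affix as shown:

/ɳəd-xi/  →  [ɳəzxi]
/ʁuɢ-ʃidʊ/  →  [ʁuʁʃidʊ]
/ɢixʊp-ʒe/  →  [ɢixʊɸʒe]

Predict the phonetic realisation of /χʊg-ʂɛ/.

The data show regressive manner assimilation: /d/ → [z] before /x/; /ɢ/ → [ʁ] before /ʃ/; /p/ → [ɸ] before /ʒ/. In each pair only manner changes, matching the following consonant, while place and voice stay constant.
The rule targets /g/ (voiced velar stop), which sits before the trigger /ʂ/ (fricative).
The voiced velar fricative is [ɣ], so /g/ → [ɣ].

[χʊɣʂɛ]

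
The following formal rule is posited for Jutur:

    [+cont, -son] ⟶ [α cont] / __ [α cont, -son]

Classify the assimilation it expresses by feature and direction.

The shared variable α links the value of [cont] on the target to that of the neighbouring obstruent. [cont] distinguishes stops from fricatives — a manner-of-articulation feature — so this is manner assimilation.
Since the environment is written after the underscore, the trigger follows the target; the direction is regressive.

regressive manner assimilation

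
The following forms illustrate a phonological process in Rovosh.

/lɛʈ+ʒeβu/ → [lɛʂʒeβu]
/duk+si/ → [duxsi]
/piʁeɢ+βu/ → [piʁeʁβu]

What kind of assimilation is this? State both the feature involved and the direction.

Comparing underlying and surface forms, /ʈ/ → [ʂ] is the alternation; the neighbouring /ʒ/ is constant.
The change stop → fricative matches the manner of the following /ʒ/, identifying this as manner assimilation.
Place and voice are unchanged, so the assimilation is partial, not total.
Checking the remaining alternations: /k/ → [x] before /s/ (stop → fricative, matching a fricative); /ɢ/ → [ʁ] before /β/ (stop → fricative, matching a fricative) — only manner changes, and always toward the following segment.
The trigger is the following segment, so the direction is regressive (anticipatory).

regressive manner assimilation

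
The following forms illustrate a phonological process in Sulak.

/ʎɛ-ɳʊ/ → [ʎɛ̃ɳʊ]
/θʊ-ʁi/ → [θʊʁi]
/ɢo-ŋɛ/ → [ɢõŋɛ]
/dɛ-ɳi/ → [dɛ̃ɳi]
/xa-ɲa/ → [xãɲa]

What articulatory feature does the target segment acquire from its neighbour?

The vowel /ɛ/ surfaces as nasalised [ɛ̃] next to the following nasal /ɳ/ — it has acquired the [+nasal] feature of its neighbour.
The other forms show the same pattern: /o/ → [õ] before /ŋ/; /a/ → [ã] before /ɲ/ — each time a vowel is nasalised next to a following nasal.
No change occurs in [θʊʁi] because the vowel at the boundary is adjacent to an oral consonant, not a nasal (/ʊ/ next to /ʁ/).

nasality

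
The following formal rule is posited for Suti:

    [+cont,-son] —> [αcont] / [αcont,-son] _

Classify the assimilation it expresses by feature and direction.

The rule copies [cont] (continuancy) from the environment onto the target fricatives; since [±cont] encodes the stop/fricative manner contrast, the assimilating dimension is manner.
The conditioning segment sits to the left of the focus bar, meaning the trigger precedes the segment that changes — progressive assimilation.

progressive manner assimilation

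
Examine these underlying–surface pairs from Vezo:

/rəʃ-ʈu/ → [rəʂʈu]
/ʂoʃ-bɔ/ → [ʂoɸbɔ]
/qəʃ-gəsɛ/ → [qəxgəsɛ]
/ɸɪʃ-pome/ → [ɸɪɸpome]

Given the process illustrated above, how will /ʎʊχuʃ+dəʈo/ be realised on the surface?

The data show regressive place assimilation: /ʃ/ → [ʂ] before /ʈ/; /ʃ/ → [ɸ] before /b/; /ʃ/ → [x] before /g/; /ʃ/ → [ɸ] before /p/. In each pair only place changes, matching the following consonant, while manner and voice stay constant.
/ʃ/ is a voiceless postalveolar fricative. The following trigger /d/ is alveolar, so /ʃ/ must become alveolar as well.
Changing only its place to alveolar gives [s] — the voiceless alveolar fricative.

[ʎʊχusdəʈo]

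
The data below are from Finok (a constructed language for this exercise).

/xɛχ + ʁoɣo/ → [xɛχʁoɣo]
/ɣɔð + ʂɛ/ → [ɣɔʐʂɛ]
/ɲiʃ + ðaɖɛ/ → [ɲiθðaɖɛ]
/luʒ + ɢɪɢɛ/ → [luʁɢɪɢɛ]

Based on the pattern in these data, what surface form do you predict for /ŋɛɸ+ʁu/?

[ŋɛχʁu]

The data show regressive place assimilation: /ð/ → [ʐ] before /ʂ/; /ʃ/ → [θ] before /ð/; /ʒ/ → [ʁ] before /ɢ/. In each pair only place changes, matching the following consonant, while manner and voice stay constant.
Nothing changes in [xɛχʁoɣo]: there the adjacent consonants already agree in place (/χ/ and /ʁ/ are both uvular), so this form is consistent with the same rule.
/ɸ/ is a voiceless bilabial fricative. The following trigger /ʁ/ is uvular, so /ɸ/ must become uvular as well.
The voiceless uvular fricative is [χ], so /ɸ/ → [χ].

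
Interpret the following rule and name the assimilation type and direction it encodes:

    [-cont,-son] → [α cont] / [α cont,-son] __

progressive manner assimilation

The shared variable α links the value of [cont] on the target to that of the neighbouring obstruent. [cont] distinguishes stops from fricatives — a manner-of-articulation feature — so this is manner assimilation.
The conditioning segment sits to the left of the focus bar, meaning the trigger precedes the segment that changes — progressive assimilation.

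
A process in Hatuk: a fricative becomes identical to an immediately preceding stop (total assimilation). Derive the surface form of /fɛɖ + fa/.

[fɛɖɖa]

/f/ is the segment targeted by the rule; it sits immediately after /ɖ/, so it assimilates completely and surfaces as [ɖ].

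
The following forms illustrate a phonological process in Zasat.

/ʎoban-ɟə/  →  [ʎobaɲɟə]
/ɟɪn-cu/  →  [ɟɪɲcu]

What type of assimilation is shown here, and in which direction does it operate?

regressive place assimilation

Comparing underlying and surface forms, /n/ → [ɲ] is the alternation; the neighbouring /ɟ/ is constant.
The change alveolar → palatal matches the place of the following /ɟ/, identifying this as place assimilation.
Manner and voice are unchanged, so the assimilation is partial, not total.
Checking the remaining alternation: /n/ → [ɲ] before /c/ (alveolar → palatal, matching palatal) — only place changes, and always toward the following segment.
The trigger is the following segment, so the direction is regressive (anticipatory).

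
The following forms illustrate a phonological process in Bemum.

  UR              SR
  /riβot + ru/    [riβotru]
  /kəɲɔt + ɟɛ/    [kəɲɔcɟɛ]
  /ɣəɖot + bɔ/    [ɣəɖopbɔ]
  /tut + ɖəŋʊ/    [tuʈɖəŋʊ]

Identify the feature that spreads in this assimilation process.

place

The segment that alternates is /t/, which surfaces as [c] when adjacent to /ɟ/.
/t/ is alveolar while /ɟ/ is palatal; the output [c] is palatal, matching the trigger — so the feature that spreads is place.
The other alternating forms pattern the same way: /t/ → [p] before /b/ (alveolar → bilabial, matching bilabial); /t/ → [ʈ] before /ɖ/ (alveolar → retroflex, matching retroflex) — only place changes, and always toward the following segment.
No alternation appears in [riβotru]: there the adjacent consonants already agree in place (/t/ and /r/ are both alveolar), so this form is consistent with the same rule.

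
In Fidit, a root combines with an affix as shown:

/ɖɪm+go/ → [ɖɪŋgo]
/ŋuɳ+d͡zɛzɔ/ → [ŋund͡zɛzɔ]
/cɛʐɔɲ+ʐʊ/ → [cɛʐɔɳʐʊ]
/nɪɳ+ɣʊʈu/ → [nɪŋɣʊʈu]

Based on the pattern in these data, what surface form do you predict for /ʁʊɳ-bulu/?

The data show regressive place assimilation: /m/ → [ŋ] before /g/; /ɳ/ → [n] before /d͡z/; /ɲ/ → [ɳ] before /ʐ/; /ɳ/ → [ŋ] before /ɣ/. In each pair only place changes, matching the following consonant, while manner and voice stay constant.
/ɳ/ is a voiced retroflex nasal. The following trigger /b/ is bilabial, so /ɳ/ must become bilabial as well.
A voiced bilabial nasal is [m], so the surface segment is [m].

[ʁʊmbulu]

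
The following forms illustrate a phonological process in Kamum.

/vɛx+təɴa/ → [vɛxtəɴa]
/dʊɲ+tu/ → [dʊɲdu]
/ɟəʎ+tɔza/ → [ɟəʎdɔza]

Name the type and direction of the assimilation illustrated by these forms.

Comparing underlying and surface forms, /t/ → [d] is the alternation; the neighbouring /ɲ/ is constant.
The change voiceless → voiced matches the voicing of the preceding /ɲ/, identifying this as voicing assimilation.
Place and manner are unchanged, so the assimilation is partial, not total.
The same holds elsewhere in the data: /t/ → [d] after /ʎ/ (voiceless → voiced, matching voiced) — only voicing changes, and always toward the preceding segment.
Nothing changes in [vɛxtəɴa]: there the adjacent consonants already agree in voicing (/t/ and /x/ are both voiceless), so this form is consistent with the same rule.
The trigger is the preceding segment, so the direction is progressive (perseverative).

progressive voicing assimilation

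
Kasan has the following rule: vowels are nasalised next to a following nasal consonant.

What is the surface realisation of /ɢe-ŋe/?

[ɢẽŋe]

/e/ sits next to the nasal /ŋ/ and is therefore nasalised to [ẽ].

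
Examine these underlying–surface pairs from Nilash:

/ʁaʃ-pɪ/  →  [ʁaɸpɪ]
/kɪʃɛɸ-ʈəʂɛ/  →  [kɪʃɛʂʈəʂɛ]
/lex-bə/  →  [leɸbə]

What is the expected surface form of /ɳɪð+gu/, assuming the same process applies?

[ɳɪɣgu]

The data show regressive place assimilation: /ʃ/ → [ɸ] before /p/; /ɸ/ → [ʂ] before /ʈ/; /x/ → [ɸ] before /b/. In each pair only place changes, matching the following consonant, while manner and voice stay constant.
/ð/ is a voiced dental fricative. The following trigger /g/ is velar, so /ð/ must become velar as well.
A voiced velar fricative is [ɣ], so the surface segment is [ɣ].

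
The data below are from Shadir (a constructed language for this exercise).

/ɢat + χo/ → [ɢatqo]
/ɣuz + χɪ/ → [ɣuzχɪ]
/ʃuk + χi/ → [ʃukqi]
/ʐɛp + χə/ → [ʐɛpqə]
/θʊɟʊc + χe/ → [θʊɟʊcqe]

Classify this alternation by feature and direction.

progressive manner assimilation

Underlying /χ/ is realised as [q] next to /t/; /t/ itself does not change.
The change fricative → stop matches the manner of the preceding /t/, identifying this as manner assimilation.
Place and voice are unchanged, so the assimilation is partial, not total.
The same holds elsewhere in the data: /χ/ → [q] after /k/ (fricative → stop, matching a stop); /χ/ → [q] after /p/ (fricative → stop, matching a stop); /χ/ → [q] after /c/ (fricative → stop, matching a stop) — only manner changes, and always toward the preceding segment.
Nothing changes in [ɣuzχɪ]: there the adjacent consonants already agree in manner (/χ/ and /z/ are both fricatives), so this form is consistent with the same rule.
Since the segment that changes follows the conditioning segment, the assimilation is progressive.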